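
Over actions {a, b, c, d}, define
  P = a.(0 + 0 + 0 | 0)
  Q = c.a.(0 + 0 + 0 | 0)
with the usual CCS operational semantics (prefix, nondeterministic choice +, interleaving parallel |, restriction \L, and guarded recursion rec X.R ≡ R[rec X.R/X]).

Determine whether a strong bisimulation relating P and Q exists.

NO

P's transition system — 2 states:
  u0 = a.(0 + 0 + 0 | 0) has moves =a=> u1
  u1 = 0 + 0 + 0 | 0 has moves (no moves)
Q's transition system — 3 states:
  v0 = c.a.(0 + 0 + 0 | 0) has moves =c=> v1
  v1 = a.(0 + 0 + 0 | 0) has moves =a=> v2
  v2 = 0 + 0 + 0 | 0 has moves (no moves)
Partition-refinement fixed point:
  B0 = {u0, v1}
  B1 = {u1, v2}
  B2 = {v0}
u0 ∈ B0, v0 ∈ B2 → different blocks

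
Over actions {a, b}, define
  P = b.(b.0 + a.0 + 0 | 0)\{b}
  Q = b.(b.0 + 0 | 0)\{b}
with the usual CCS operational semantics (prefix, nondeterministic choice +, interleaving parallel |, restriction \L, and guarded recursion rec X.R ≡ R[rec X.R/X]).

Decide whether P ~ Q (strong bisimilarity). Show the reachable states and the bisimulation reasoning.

LTS(P): 3 reachable states
  m0 = b.(b.0 + a.0 + 0 | 0)\{b} has moves -b-> m1
  m1 = (b.0 + a.0 + 0 | 0)\{b} has moves -a-> m2
  m2 = 0\{b} has moves ∅
LTS(Q): 2 reachable states
  n0 = b.(b.0 + 0 | 0)\{b} has moves -b-> n1
  n1 = (b.0 + 0 | 0)\{b} has moves ∅
Coarsest stable partition (strong bisimilarity classes):
  B0 = {m0}
  B1 = {m1}
  B2 = {m2, n1}
  B3 = {n0}
m0 ∈ B0, n0 ∈ B3 → different blocks

not bisimilar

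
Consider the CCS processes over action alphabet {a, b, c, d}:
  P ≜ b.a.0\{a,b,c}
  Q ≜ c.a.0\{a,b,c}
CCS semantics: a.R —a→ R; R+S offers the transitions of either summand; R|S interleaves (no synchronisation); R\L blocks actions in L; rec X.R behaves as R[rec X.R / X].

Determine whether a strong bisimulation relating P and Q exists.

P's transition system — 3 states:
  s0 = b.a.0\{a,b,c} | —b→ s1
  s1 = a.0\{a,b,c} | —a→ s2
  s2 = 0\{a,b,c} | deadlocked
Q's transition system — 3 states:
  t0 = c.a.0\{a,b,c} | —c→ t1
  t1 = a.0\{a,b,c} | —a→ t2
  t2 = 0\{a,b,c} | deadlocked
Coarsest stable partition (strong bisimilarity classes):
  B0 = {s0}
  B1 = {s1, t1}
  B2 = {s2, t2}
  B3 = {t0}
s0 ∈ B0, t0 ∈ B3 → different blocks

P ≁ Q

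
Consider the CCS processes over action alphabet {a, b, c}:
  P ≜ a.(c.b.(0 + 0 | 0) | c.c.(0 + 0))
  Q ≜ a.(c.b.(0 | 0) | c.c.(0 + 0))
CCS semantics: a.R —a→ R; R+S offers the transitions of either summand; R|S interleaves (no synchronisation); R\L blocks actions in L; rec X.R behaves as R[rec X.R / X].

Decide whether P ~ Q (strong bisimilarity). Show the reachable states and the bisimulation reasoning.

bisimilar

Reachable graph of P (10 states):
  p0 = a.(c.b.(0 + 0 | 0) | c.c.(0 + 0)) ⊢ -a-> p1
  p1 = c.b.(0 + 0 | 0) | c.c.(0 + 0) ⊢ -c-> p2, -c-> p3
  p2 = b.(0 + 0 | 0) | c.c.(0 + 0) ⊢ -b-> p4, -c-> p5
  p3 = c.b.(0 + 0 | 0) | c.(0 + 0) ⊢ -c-> p5, -c-> p6
  p4 = (0 + 0 | 0) | c.c.(0 + 0) ⊢ -c-> p7
  p5 = b.(0 + 0 | 0) | c.(0 + 0) ⊢ -b-> p7, -c-> p8
  p6 = c.b.(0 + 0 | 0) | (0 + 0) ⊢ -c-> p8
  p7 = (0 + 0 | 0) | c.(0 + 0) ⊢ -c-> p9
  p8 = b.(0 + 0 | 0) | (0 + 0) ⊢ -b-> p9
  p9 = (0 + 0 | 0) | (0 + 0) ⊢ ·
Reachable graph of Q (10 states):
  q0 = a.(c.b.(0 | 0) | c.c.(0 + 0)) ⊢ -a-> q1
  q1 = c.b.(0 | 0) | c.c.(0 + 0) ⊢ -c-> q2, -c-> q3
  q2 = b.(0 | 0) | c.c.(0 + 0) ⊢ -b-> q4, -c-> q5
  q3 = c.b.(0 | 0) | c.(0 + 0) ⊢ -c-> q5, -c-> q6
  q4 = 0 | 0 | c.c.(0 + 0) ⊢ -c-> q7
  q5 = b.(0 | 0) | c.(0 + 0) ⊢ -b-> q7, -c-> q8
  q6 = c.b.(0 | 0) | (0 + 0) ⊢ -c-> q8
  q7 = 0 | 0 | c.(0 + 0) ⊢ -c-> q9
  q8 = b.(0 | 0) | (0 + 0) ⊢ -b-> q9
  q9 = 0 | 0 | (0 + 0) ⊢ ·
Coarsest stable partition (strong bisimilarity classes):
  B0 = {p0, q0}
  B1 = {p1, q1}
  B2 = {p2, q2}
  B3 = {p5, q5}
  B4 = {p8, q8}
  B5 = {p9, q9}
  B6 = {p7, q7}
  B7 = {p4, q4}
  B8 = {p3, q3}
  B9 = {p6, q6}
p0 ∈ B0, q0 ∈ B0 → same block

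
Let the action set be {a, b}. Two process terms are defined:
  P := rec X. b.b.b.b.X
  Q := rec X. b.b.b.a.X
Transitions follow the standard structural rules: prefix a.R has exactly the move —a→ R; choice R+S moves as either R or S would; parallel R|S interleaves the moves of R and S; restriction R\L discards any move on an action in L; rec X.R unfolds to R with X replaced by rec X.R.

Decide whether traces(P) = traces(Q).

LTS(P): 4 reachable states
  s0 = rec X. b.b.b.b.X | ··b··> s1
  s1 = b.b.b.(rec X. b.b.b.b.X) | ··b··> s2
  s2 = b.b.(rec X. b.b.b.b.X) | ··b··> s3
  s3 = b.(rec X. b.b.b.b.X) | ··b··> s0
LTS(Q): 4 reachable states
  t0 = rec X. b.b.b.a.X | ··b··> t1
  t1 = b.b.a.(rec X. b.b.b.a.X) | ··b··> t2
  t2 = b.a.(rec X. b.b.b.a.X) | ··b··> t3
  t3 = a.(rec X. b.b.b.a.X) | ··a··> t0
Executing bbbb from P (initial set {s0}):
  step 1 (b): {s1}
  step 2 (b): {s2}
  step 3 (b): {s3}
  step 4 (b): {s0}
  ✓ P
Executing bbbb from Q (initial set {t0}):
  step 1 (b): {t1}
  step 2 (b): {t2}
  step 3 (b): {t3}
  step 4 (b): no successor for Q

trace-distinct — witness ⟨bbbb⟩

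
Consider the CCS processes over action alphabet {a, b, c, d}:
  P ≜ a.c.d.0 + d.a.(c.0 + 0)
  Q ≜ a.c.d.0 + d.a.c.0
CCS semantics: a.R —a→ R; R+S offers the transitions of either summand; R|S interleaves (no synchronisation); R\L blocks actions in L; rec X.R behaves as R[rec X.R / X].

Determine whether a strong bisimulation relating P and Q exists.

bisimilar

LTS(P): 6 reachable states
  s0 = a.c.d.0 + d.a.(c.0 + 0) :: —a→ s1, —d→ s2
  s1 = c.d.0 :: —c→ s3
  s2 = a.(c.0 + 0) :: —a→ s4
  s3 = d.0 :: —d→ s5
  s4 = c.0 + 0 :: —c→ s5
  s5 = 0 :: (no moves)
LTS(Q): 6 reachable states
  t0 = a.c.d.0 + d.a.c.0 :: —a→ t1, —d→ t2
  t1 = c.d.0 :: —c→ t3
  t2 = a.c.0 :: —a→ t4
  t3 = d.0 :: —d→ t5
  t4 = c.0 :: —c→ t5
  t5 = 0 :: (no moves)
Bisimilarity quotient blocks:
  B0 = {s0, t0}
  B1 = {s2, t2}
  B2 = {s4, t4}
  B3 = {s5, t5}
  B4 = {s1, t1}
  B5 = {s3, t3}
s0 ∈ B0, t0 ∈ B0 → same block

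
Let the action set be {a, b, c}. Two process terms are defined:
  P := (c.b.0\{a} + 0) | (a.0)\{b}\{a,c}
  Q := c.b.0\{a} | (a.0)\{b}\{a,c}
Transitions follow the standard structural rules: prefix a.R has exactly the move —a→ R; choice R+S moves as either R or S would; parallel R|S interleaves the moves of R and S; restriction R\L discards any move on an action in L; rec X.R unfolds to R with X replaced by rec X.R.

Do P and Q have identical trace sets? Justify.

traces(P) = traces(Q)

P's transition system — 3 states:
  u0 = (c.b.0\{a} + 0) | (a.0)\{b}\{a,c} → =c=> u1
  u1 = b.0\{a} | (a.0)\{b}\{a,c} → =b=> u2
  u2 = 0\{a} | (a.0)\{b}\{a,c} → deadlocked
Q's transition system — 3 states:
  v0 = c.b.0\{a} | (a.0)\{b}\{a,c} → =c=> v1
  v1 = b.0\{a} | (a.0)\{b}\{a,c} → =b=> v2
  v2 = 0\{a} | (a.0)\{b}\{a,c} → deadlocked
Bisimilarity quotient blocks:
  B0 = {u0, v0}
  B1 = {u1, v1}
  B2 = {u2, v2}
u0 ∈ B0, v0 ∈ B0 → same block
Bisimilar ⇒ trace-equivalent.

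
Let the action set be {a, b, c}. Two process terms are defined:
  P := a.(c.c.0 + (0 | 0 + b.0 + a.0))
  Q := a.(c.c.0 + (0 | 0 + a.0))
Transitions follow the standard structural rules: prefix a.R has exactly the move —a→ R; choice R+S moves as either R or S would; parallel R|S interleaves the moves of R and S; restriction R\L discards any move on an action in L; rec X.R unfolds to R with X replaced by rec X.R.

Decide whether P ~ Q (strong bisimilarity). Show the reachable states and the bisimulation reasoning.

LTS(P): 4 reachable states
  p0 = a.(c.c.0 + (0 | 0 + b.0 + a.0)) ⊢ —a→ p1
  p1 = c.c.0 + (0 | 0 + b.0 + a.0) ⊢ —a→ p2, —b→ p2, —c→ p3
  p2 = 0 ⊢ ∅
  p3 = c.0 ⊢ —c→ p2
LTS(Q): 4 reachable states
  q0 = a.(c.c.0 + (0 | 0 + a.0)) ⊢ —a→ q1
  q1 = c.c.0 + (0 | 0 + a.0) ⊢ —a→ q2, —c→ q3
  q2 = 0 ⊢ ∅
  q3 = c.0 ⊢ —c→ q2
Partition-refinement fixed point:
  B0 = {p0}
  B1 = {p1}
  B2 = {p2, q2}
  B3 = {p3, q3}
  B4 = {q0}
  B5 = {q1}
p0 ∈ B0, q0 ∈ B4 → different blocks

P ≁ Q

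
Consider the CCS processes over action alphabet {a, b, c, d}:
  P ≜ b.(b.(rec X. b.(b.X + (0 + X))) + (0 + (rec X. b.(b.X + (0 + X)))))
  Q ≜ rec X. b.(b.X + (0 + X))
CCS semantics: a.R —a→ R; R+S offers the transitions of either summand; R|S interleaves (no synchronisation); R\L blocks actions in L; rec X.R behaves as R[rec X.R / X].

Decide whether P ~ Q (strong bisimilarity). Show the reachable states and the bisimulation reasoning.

LTS(P): 3 reachable states
  s0 = b.(b.(rec X. b.(b.X + (0 + X))) + (0 + (rec X. b.(b.X + (0 + X))))) | —b→ s1
  s1 = b.(rec X. b.(b.X + (0 + X))) + (0 + (rec X. b.(b.X + (0 + X)))) | —b→ s1, —b→ s2
  s2 = rec X. b.(b.X + (0 + X)) | —b→ s1
LTS(Q): 2 reachable states
  t0 = rec X. b.(b.X + (0 + X)) | —b→ t1
  t1 = b.(rec X. b.(b.X + (0 + X))) + (0 + (rec X. b.(b.X + (0 + X)))) | —b→ t0, —b→ t1
Bisimilarity quotient blocks:
  B0 = {s0, s1, s2, t0, t1}
s0 ∈ B0, t0 ∈ B0 → same block

P ~ Q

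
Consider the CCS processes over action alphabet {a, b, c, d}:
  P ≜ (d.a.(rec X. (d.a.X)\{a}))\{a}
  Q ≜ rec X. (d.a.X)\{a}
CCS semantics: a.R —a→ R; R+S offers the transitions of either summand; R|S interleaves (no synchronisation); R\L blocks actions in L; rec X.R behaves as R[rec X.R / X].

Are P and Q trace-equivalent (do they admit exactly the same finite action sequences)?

YES

Reachable graph of P (2 states):
  m0 = (d.a.(rec X. (d.a.X)\{a}))\{a} :: =d=> m1
  m1 = (a.(rec X. (d.a.X)\{a}))\{a} :: ·
Reachable graph of Q (2 states):
  n0 = rec X. (d.a.X)\{a} :: =d=> n1
  n1 = (a.(rec X. (d.a.X)\{a}))\{a} :: ·
Coarsest stable partition (strong bisimilarity classes):
  B0 = {m0, n0}
  B1 = {m1, n1}
m0 ∈ B0, n0 ∈ B0 → same block
Bisimilar ⇒ trace-equivalent.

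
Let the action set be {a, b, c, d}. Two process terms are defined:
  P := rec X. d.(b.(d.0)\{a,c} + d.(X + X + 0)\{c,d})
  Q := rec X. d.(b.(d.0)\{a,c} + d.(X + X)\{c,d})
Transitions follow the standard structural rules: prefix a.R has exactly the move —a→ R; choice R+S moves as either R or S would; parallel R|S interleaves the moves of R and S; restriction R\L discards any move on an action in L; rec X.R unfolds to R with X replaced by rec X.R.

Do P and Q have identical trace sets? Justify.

traces(P) = traces(Q)

Reachable graph of P (5 states):
  m0 = rec X. d.(b.(d.0)\{a,c} + d.(X + X + 0)\{c,d}) has moves --d--▸ m1
  m1 = b.(d.0)\{a,c} + d.((rec X. d.(b.(d.0)\{a,c} + d.(X + X + 0)\{c,d})) + (rec X. d.(b.(d.0)\{a,c} + d.(X + X + 0)\{c,d})) + 0)\{c,d} has moves --b--▸ m2, --d--▸ m3
  m2 = (d.0)\{a,c} has moves --d--▸ m4
  m3 = ((rec X. d.(b.(d.0)\{a,c} + d.(X + X + 0)\{c,d})) + (rec X. d.(b.(d.0)\{a,c} + d.(X + X + 0)\{c,d})) + 0)\{c,d} has moves deadlocked
  m4 = 0\{a,c} has moves deadlocked
Reachable graph of Q (5 states):
  n0 = rec X. d.(b.(d.0)\{a,c} + d.(X + X)\{c,d}) has moves --d--▸ n1
  n1 = b.(d.0)\{a,c} + d.((rec X. d.(b.(d.0)\{a,c} + d.(X + X)\{c,d})) + (rec X. d.(b.(d.0)\{a,c} + d.(X + X)\{c,d})))\{c,d} has moves --b--▸ n2, --d--▸ n3
  n2 = (d.0)\{a,c} has moves --d--▸ n4
  n3 = ((rec X. d.(b.(d.0)\{a,c} + d.(X + X)\{c,d})) + (rec X. d.(b.(d.0)\{a,c} + d.(X + X)\{c,d})))\{c,d} has moves deadlocked
  n4 = 0\{a,c} has moves deadlocked
Coarsest stable partition (strong bisimilarity classes):
  B0 = {m0, n0}
  B1 = {m1, n1}
  B2 = {m3, m4, n3, n4}
  B3 = {m2, n2}
m0 ∈ B0, n0 ∈ B0 → same block
Bisimilar ⇒ trace-equivalent.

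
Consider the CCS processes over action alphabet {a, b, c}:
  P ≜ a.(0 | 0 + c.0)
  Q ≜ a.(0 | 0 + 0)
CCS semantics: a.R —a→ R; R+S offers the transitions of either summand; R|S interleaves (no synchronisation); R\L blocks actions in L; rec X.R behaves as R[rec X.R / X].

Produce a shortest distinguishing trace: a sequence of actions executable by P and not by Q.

P's transition system — 3 states:
  u0 = a.(0 | 0 + c.0) ⊢ =a=> u1
  u1 = 0 | 0 + c.0 ⊢ =c=> u2
  u2 = 0 ⊢ ∅
Q's transition system — 2 states:
  v0 = a.(0 | 0 + 0) ⊢ =a=> v1
  v1 = 0 | 0 + 0 ⊢ ∅
Run σ = ⟨ac⟩ on P: start {u0}
  step 1 (a): {u1}
  step 2 (c): {u2}
  P completes σ.
Run σ = ⟨ac⟩ on Q: start {v0}
  step 1 (a): {v1}
  step 2 (c): ∅  — Q cannot continue

ac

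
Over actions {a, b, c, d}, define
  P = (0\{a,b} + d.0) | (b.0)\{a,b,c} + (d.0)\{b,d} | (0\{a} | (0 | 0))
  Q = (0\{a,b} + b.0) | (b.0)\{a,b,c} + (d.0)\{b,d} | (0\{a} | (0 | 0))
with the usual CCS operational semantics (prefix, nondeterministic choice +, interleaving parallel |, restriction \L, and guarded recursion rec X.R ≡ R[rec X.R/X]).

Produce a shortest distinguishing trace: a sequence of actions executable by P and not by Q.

LTS(P): 2 reachable states
  m0 = (0\{a,b} + d.0) | (b.0)\{a,b,c} + (d.0)\{b,d} | (0\{a} | (0 | 0)) :: -d-> m1
  m1 = 0 | (b.0)\{a,b,c} :: ·
LTS(Q): 2 reachable states
  n0 = (0\{a,b} + b.0) | (b.0)\{a,b,c} + (d.0)\{b,d} | (0\{a} | (0 | 0)) :: -b-> n1
  n1 = 0 | (b.0)\{a,b,c} :: ·
Run σ = ⟨d⟩ on P: start {m0}
  after d @ step 1: {m1}
  ✓ P
Run σ = ⟨d⟩ on Q: start {n0}
  after d @ step 1: ∅  — Q cannot continue

d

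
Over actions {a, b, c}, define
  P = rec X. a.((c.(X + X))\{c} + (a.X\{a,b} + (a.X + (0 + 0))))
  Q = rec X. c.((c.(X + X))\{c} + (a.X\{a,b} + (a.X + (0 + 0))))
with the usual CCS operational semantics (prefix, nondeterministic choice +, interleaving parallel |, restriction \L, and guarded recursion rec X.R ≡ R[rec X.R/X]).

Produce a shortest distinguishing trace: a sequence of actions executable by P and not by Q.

LTS(P): 3 reachable states
  m0 = rec X. a.((c.(X + X))\{c} + (a.X\{a,b} + (a.X + (0 + 0)))) :: -a-> m1
  m1 = (c.((rec X. a.((c.(X + X))\{c} + (a.X\{a,b} + (a.X + (0 + 0))))) + (rec X. a.((c.(X + X))\{c} + (a.X\{a,b} + (a.X + (0 + 0)))))))\{c} + (a.(rec X. a.((c.(X + X))\{c} + (a.X\{a,b} + (a.X + (0 + 0)))))\{a,b} + (a.(rec X. a.((c.(X + X))\{c} + (a.X\{a,b} + (a.X + (0 + 0))))) + (0 + 0))) :: -a-> m0, -a-> m2
  m2 = (rec X. a.((c.(X + X))\{c} + (a.X\{a,b} + (a.X + (0 + 0)))))\{a,b} :: stopped
LTS(Q): 4 reachable states
  n0 = rec X. c.((c.(X + X))\{c} + (a.X\{a,b} + (a.X + (0 + 0)))) :: -c-> n1
  n1 = (c.((rec X. c.((c.(X + X))\{c} + (a.X\{a,b} + (a.X + (0 + 0))))) + (rec X. c.((c.(X + X))\{c} + (a.X\{a,b} + (a.X + (0 + 0)))))))\{c} + (a.(rec X. c.((c.(X + X))\{c} + (a.X\{a,b} + (a.X + (0 + 0)))))\{a,b} + (a.(rec X. c.((c.(X + X))\{c} + (a.X\{a,b} + (a.X + (0 + 0))))) + (0 + 0))) :: -a-> n0, -a-> n2
  n2 = (rec X. c.((c.(X + X))\{c} + (a.X\{a,b} + (a.X + (0 + 0)))))\{a,b} :: -c-> n3
  n3 = ((c.((rec X. c.((c.(X + X))\{c} + (a.X\{a,b} + (a.X + (0 + 0))))) + (rec X. c.((c.(X + X))\{c} + (a.X\{a,b} + (a.X + (0 + 0)))))))\{c} + (a.(rec X. c.((c.(X + X))\{c} + (a.X\{a,b} + (a.X + (0 + 0)))))\{a,b} + (a.(rec X. c.((c.(X + X))\{c} + (a.X\{a,b} + (a.X + (0 + 0))))) + (0 + 0))))\{a,b} :: stopped
Trace ⟨a⟩ through P, begin at {m0}:
  after a @ step 1: {m1}
  — P admits the full trace.
Trace ⟨a⟩ through Q, begin at {n0}:
  after a @ step 1: ∅ (Q stuck)

a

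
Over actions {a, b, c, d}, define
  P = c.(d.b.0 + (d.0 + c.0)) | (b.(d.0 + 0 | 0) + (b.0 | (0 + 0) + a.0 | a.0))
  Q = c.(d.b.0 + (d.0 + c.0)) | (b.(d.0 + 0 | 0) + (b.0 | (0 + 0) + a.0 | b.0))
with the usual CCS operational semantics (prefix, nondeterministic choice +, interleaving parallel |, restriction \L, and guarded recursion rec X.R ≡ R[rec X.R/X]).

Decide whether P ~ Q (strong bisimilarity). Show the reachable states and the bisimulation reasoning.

NO

LTS(P): 28 reachable states
  u0 = c.(d.b.0 + (d.0 + c.0)) | (b.(d.0 + 0 | 0) + (b.0 | (0 + 0) + a.0 | a.0)) ⊢ =a=> u1, =a=> u2, =b=> u3, =b=> u4, =c=> u5
  u1 = c.(d.b.0 + (d.0 + c.0)) | (0 | a.0) ⊢ =a=> u6, =c=> u7
  u2 = c.(d.b.0 + (d.0 + c.0)) | (a.0 | 0) ⊢ =a=> u6, =c=> u8
  u3 = c.(d.b.0 + (d.0 + c.0)) | (0 | (0 + 0)) ⊢ =c=> u9
  u4 = c.(d.b.0 + (d.0 + c.0)) | (d.0 + 0 | 0) ⊢ =c=> u10, =d=> u11
  u5 = (d.b.0 + (d.0 + c.0)) | (b.(d.0 + 0 | 0) + (b.0 | (0 + 0) + a.0 | a.0)) ⊢ =a=> u7, =a=> u8, =b=> u10, =b=> u9, =c=> u12, =d=> u12, =d=> u13
  u6 = c.(d.b.0 + (d.0 + c.0)) | (0 | 0) ⊢ =c=> u14
  u7 = (d.b.0 + (d.0 + c.0)) | (0 | a.0) ⊢ =a=> u14, =c=> u15, =d=> u15, =d=> u16
  u8 = (d.b.0 + (d.0 + c.0)) | (a.0 | 0) ⊢ =a=> u14, =c=> u17, =d=> u17, =d=> u18
  u9 = (d.b.0 + (d.0 + c.0)) | (0 | (0 + 0)) ⊢ =c=> u19, =d=> u19, =d=> u20
  u10 = (d.b.0 + (d.0 + c.0)) | (d.0 + 0 | 0) ⊢ =c=> u21, =d=> u21, =d=> u22, =d=> u23
  u11 = c.(d.b.0 + (d.0 + c.0)) | 0 ⊢ =c=> u22
  u12 = 0 | (b.(d.0 + 0 | 0) + (b.0 | (0 + 0) + a.0 | a.0)) ⊢ =a=> u15, =a=> u17, =b=> u19, =b=> u21
  u13 = b.0 | (b.(d.0 + 0 | 0) + (b.0 | (0 + 0) + a.0 | a.0)) ⊢ =a=> u16, =a=> u18, =b=> u12, =b=> u20, =b=> u23
  u14 = (d.b.0 + (d.0 + c.0)) | (0 | 0) ⊢ =c=> u24, =d=> u24, =d=> u25
  u15 = 0 | (0 | a.0) ⊢ =a=> u24
  u16 = b.0 | (0 | a.0) ⊢ =a=> u25, =b=> u15
  u17 = 0 | (a.0 | 0) ⊢ =a=> u24
  u18 = b.0 | (a.0 | 0) ⊢ =a=> u25, =b=> u17
  u19 = 0 | (0 | (0 + 0)) ⊢ (no moves)
  u20 = b.0 | (0 | (0 + 0)) ⊢ =b=> u19
  u21 = 0 | (d.0 + 0 | 0) ⊢ =d=> u26
  u22 = (d.b.0 + (d.0 + c.0)) | 0 ⊢ =c=> u26, =d=> u26, =d=> u27
  u23 = b.0 | (d.0 + 0 | 0) ⊢ =b=> u21, =d=> u27
  u24 = 0 | (0 | 0) ⊢ (no moves)
  u25 = b.0 | (0 | 0) ⊢ =b=> u24
  u26 = 0 | 0 ⊢ (no moves)
  u27 = b.0 | 0 ⊢ =b=> u26
LTS(Q): 28 reachable states
  v0 = c.(d.b.0 + (d.0 + c.0)) | (b.(d.0 + 0 | 0) + (b.0 | (0 + 0) + a.0 | b.0)) ⊢ =a=> v1, =b=> v2, =b=> v3, =b=> v4, =c=> v5
  v1 = c.(d.b.0 + (d.0 + c.0)) | (0 | b.0) ⊢ =b=> v6, =c=> v7
  v2 = c.(d.b.0 + (d.0 + c.0)) | (0 | (0 + 0)) ⊢ =c=> v8
  v3 = c.(d.b.0 + (d.0 + c.0)) | (a.0 | 0) ⊢ =a=> v6, =c=> v9
  v4 = c.(d.b.0 + (d.0 + c.0)) | (d.0 + 0 | 0) ⊢ =c=> v10, =d=> v11
  v5 = (d.b.0 + (d.0 + c.0)) | (b.(d.0 + 0 | 0) + (b.0 | (0 + 0) + a.0 | b.0)) ⊢ =a=> v7, =b=> v10, =b=> v8, =b=> v9, =c=> v12, =d=> v12, =d=> v13
  v6 = c.(d.b.0 + (d.0 + c.0)) | (0 | 0) ⊢ =c=> v14
  v7 = (d.b.0 + (d.0 + c.0)) | (0 | b.0) ⊢ =b=> v14, =c=> v15, =d=> v15, =d=> v16
  v8 = (d.b.0 + (d.0 + c.0)) | (0 | (0 + 0)) ⊢ =c=> v17, =d=> v17, =d=> v18
  v9 = (d.b.0 + (d.0 + c.0)) | (a.0 | 0) ⊢ =a=> v14, =c=> v19, =d=> v19, =d=> v20
  v10 = (d.b.0 + (d.0 + c.0)) | (d.0 + 0 | 0) ⊢ =c=> v21, =d=> v21, =d=> v22, =d=> v23
  v11 = c.(d.b.0 + (d.0 + c.0)) | 0 ⊢ =c=> v22
  v12 = 0 | (b.(d.0 + 0 | 0) + (b.0 | (0 + 0) + a.0 | b.0)) ⊢ =a=> v15, =b=> v17, =b=> v19, =b=> v21
  v13 = b.0 | (b.(d.0 + 0 | 0) + (b.0 | (0 + 0) + a.0 | b.0)) ⊢ =a=> v16, =b=> v12, =b=> v18, =b=> v20, =b=> v23
  v14 = (d.b.0 + (d.0 + c.0)) | (0 | 0) ⊢ =c=> v24, =d=> v24, =d=> v25
  v15 = 0 | (0 | b.0) ⊢ =b=> v24
  v16 = b.0 | (0 | b.0) ⊢ =b=> v15, =b=> v25
  v17 = 0 | (0 | (0 + 0)) ⊢ (no moves)
  v18 = b.0 | (0 | (0 + 0)) ⊢ =b=> v17
  v19 = 0 | (a.0 | 0) ⊢ =a=> v24
  v20 = b.0 | (a.0 | 0) ⊢ =a=> v25, =b=> v19
  v21 = 0 | (d.0 + 0 | 0) ⊢ =d=> v26
  v22 = (d.b.0 + (d.0 + c.0)) | 0 ⊢ =c=> v26, =d=> v26, =d=> v27
  v23 = b.0 | (d.0 + 0 | 0) ⊢ =b=> v21, =d=> v27
  v24 = 0 | (0 | 0) ⊢ (no moves)
  v25 = b.0 | (0 | 0) ⊢ =b=> v24
  v26 = 0 | 0 ⊢ (no moves)
  v27 = b.0 | 0 ⊢ =b=> v26
Bisimilarity quotient blocks:
  B0 = {u0}
  B1 = {u11, u3, u6, v11, v2, v6}
  B2 = {u14, u22, u9, v14, v22, v8}
  B3 = {u19, u24, u26, v17, v24, v26}
  B4 = {u20, u25, u27, v15, v18, v25, v27}
  B5 = {u4, v4}
  B6 = {u10, v10}
  B7 = {u21, v21}
  B8 = {u23, v23}
  B9 = {u5}
  B10 = {u7, u8, v9}
  B11 = {u15, u17, v19}
  B12 = {u16, u18, v20}
  B13 = {u12}
  B14 = {u13}
  B15 = {u1, u2, v3}
  B16 = {v0}
  B17 = {v5}
  B18 = {v12}
  B19 = {v13}
  B20 = {v16}
  B21 = {v7}
  B22 = {v1}
u0 ∈ B0, v0 ∈ B16 → different blocks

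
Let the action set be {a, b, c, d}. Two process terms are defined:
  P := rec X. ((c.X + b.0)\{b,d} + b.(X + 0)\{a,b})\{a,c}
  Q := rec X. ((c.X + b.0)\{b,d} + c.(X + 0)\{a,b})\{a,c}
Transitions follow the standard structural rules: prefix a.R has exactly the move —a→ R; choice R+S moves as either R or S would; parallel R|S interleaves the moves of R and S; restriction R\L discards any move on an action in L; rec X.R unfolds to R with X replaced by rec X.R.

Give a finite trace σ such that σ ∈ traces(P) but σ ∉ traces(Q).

Reachable graph of P (2 states):
  u0 = rec X. ((c.X + b.0)\{b,d} + b.(X + 0)\{a,b})\{a,c} ⊢ =b=> u1
  u1 = ((rec X. ((c.X + b.0)\{b,d} + b.(X + 0)\{a,b})\{a,c}) + 0)\{a,b}\{a,c} ⊢ ∅
Reachable graph of Q (1 states):
  v0 = rec X. ((c.X + b.0)\{b,d} + c.(X + 0)\{a,b})\{a,c} ⊢ ∅
Trace ⟨b⟩ through P, begin at {u0}:
  step 1 (b): {u1}
  P completes σ.
Trace ⟨b⟩ through Q, begin at {v0}:
  step 1 (b): ∅  — Q cannot continue

b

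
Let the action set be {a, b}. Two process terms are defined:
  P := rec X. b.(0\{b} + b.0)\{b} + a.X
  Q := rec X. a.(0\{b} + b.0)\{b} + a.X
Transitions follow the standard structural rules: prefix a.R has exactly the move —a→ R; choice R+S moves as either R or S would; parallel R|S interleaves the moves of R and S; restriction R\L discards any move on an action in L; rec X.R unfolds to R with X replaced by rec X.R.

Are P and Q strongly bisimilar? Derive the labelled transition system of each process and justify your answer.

P's transition system — 2 states:
  m0 = rec X. b.(0\{b} + b.0)\{b} + a.X → --a--▸ m0, --b--▸ m1
  m1 = (0\{b} + b.0)\{b} → stopped
Q's transition system — 2 states:
  n0 = rec X. a.(0\{b} + b.0)\{b} + a.X → --a--▸ n0, --a--▸ n1
  n1 = (0\{b} + b.0)\{b} → stopped
Coarsest stable partition (strong bisimilarity classes):
  B0 = {m0}
  B1 = {m1, n1}
  B2 = {n0}
m0 ∈ B0, n0 ∈ B2 → different blocks

P ≁ Q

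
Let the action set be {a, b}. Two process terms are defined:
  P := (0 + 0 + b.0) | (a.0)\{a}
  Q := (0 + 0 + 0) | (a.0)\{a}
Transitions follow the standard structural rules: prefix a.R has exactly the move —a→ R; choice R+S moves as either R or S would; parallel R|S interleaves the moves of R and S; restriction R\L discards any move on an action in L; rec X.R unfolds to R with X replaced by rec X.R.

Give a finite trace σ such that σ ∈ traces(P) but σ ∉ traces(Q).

b

LTS(P): 2 reachable states
  p0 = (0 + 0 + b.0) | (a.0)\{a} ⊢ ··b··> p1
  p1 = 0 | (a.0)\{a} ⊢ (no moves)
LTS(Q): 1 reachable states
  q0 = (0 + 0 + 0) | (a.0)\{a} ⊢ (no moves)
Run σ = ⟨b⟩ on P: start {p0}
  [1] b ⇒ {p1}
  ✓ P
Run σ = ⟨b⟩ on Q: start {q0}
  [1] b ⇒ ∅ (Q stuck)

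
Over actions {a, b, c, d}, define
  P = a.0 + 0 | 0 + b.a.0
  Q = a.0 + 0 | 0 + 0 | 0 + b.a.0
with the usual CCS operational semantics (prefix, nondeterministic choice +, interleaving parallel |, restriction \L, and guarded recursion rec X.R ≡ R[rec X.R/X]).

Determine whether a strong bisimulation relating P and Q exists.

Reachable graph of P (3 states):
  s0 = a.0 + 0 | 0 + b.a.0 | —a→ s1, —b→ s2
  s1 = 0 | ∅
  s2 = a.0 | —a→ s1
Reachable graph of Q (3 states):
  t0 = a.0 + 0 | 0 + 0 | 0 + b.a.0 | —a→ t1, —b→ t2
  t1 = 0 | ∅
  t2 = a.0 | —a→ t1
Bisimilarity quotient blocks:
  B0 = {s0, t0}
  B1 = {s1, t1}
  B2 = {s2, t2}
s0 ∈ B0, t0 ∈ B0 → same block

P ~ Q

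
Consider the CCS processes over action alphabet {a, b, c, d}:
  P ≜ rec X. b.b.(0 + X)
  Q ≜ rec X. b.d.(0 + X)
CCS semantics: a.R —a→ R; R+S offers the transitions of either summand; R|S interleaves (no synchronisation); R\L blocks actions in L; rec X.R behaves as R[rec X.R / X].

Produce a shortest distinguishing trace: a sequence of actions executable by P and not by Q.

bb

P's transition system — 3 states:
  u0 = rec X. b.b.(0 + X) ⊢ =b=> u1
  u1 = b.(0 + (rec X. b.b.(0 + X))) ⊢ =b=> u2
  u2 = 0 + (rec X. b.b.(0 + X)) ⊢ =b=> u1
Q's transition system — 3 states:
  v0 = rec X. b.d.(0 + X) ⊢ =b=> v1
  v1 = d.(0 + (rec X. b.d.(0 + X))) ⊢ =d=> v2
  v2 = 0 + (rec X. b.d.(0 + X)) ⊢ =b=> v1
Trace ⟨bb⟩ through P, begin at {u0}:
  step 1 (b): {u1}
  step 2 (b): {u2}
  — P admits the full trace.
Trace ⟨bb⟩ through Q, begin at {v0}:
  step 1 (b): {v1}
  step 2 (b): ∅  — Q cannot continue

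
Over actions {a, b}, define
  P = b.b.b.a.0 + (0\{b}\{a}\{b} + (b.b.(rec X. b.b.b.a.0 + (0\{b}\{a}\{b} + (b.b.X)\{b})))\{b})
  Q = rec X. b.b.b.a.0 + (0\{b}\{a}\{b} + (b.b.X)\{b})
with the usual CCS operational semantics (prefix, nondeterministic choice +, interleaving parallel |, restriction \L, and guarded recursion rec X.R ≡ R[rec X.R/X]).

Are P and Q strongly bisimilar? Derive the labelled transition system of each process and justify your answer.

YES

P's transition system — 5 states:
  u0 = b.b.b.a.0 + (0\{b}\{a}\{b} + (b.b.(rec X. b.b.b.a.0 + (0\{b}\{a}\{b} + (b.b.X)\{b})))\{b}) | =b=> u1
  u1 = b.b.a.0 | =b=> u2
  u2 = b.a.0 | =b=> u3
  u3 = a.0 | =a=> u4
  u4 = 0 | (no moves)
Q's transition system — 5 states:
  v0 = rec X. b.b.b.a.0 + (0\{b}\{a}\{b} + (b.b.X)\{b}) | =b=> v1
  v1 = b.b.a.0 | =b=> v2
  v2 = b.a.0 | =b=> v3
  v3 = a.0 | =a=> v4
  v4 = 0 | (no moves)
Partition-refinement fixed point:
  B0 = {u0, v0}
  B1 = {u1, v1}
  B2 = {u2, v2}
  B3 = {u3, v3}
  B4 = {u4, v4}
u0 ∈ B0, v0 ∈ B0 → same block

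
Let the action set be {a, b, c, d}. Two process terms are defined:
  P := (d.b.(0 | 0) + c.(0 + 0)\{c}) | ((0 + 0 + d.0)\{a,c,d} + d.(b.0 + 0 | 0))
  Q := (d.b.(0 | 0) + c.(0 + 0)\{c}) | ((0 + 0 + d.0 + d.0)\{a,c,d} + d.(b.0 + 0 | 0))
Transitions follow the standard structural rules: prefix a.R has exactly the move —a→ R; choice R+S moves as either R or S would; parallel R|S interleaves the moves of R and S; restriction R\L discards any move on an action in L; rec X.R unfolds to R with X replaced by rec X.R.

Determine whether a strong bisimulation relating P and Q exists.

YES

Reachable graph of P (12 states):
  m0 = (d.b.(0 | 0) + c.(0 + 0)\{c}) | ((0 + 0 + d.0)\{a,c,d} + d.(b.0 + 0 | 0)) has moves ··c··> m1, ··d··> m2, ··d··> m3
  m1 = (0 + 0)\{c} | ((0 + 0 + d.0)\{a,c,d} + d.(b.0 + 0 | 0)) has moves ··d··> m4
  m2 = (d.b.(0 | 0) + c.(0 + 0)\{c}) | (b.0 + 0 | 0) has moves ··b··> m5, ··c··> m4, ··d··> m6
  m3 = b.(0 | 0) | ((0 + 0 + d.0)\{a,c,d} + d.(b.0 + 0 | 0)) has moves ··b··> m7, ··d··> m6
  m4 = (0 + 0)\{c} | (b.0 + 0 | 0) has moves ··b··> m8
  m5 = (d.b.(0 | 0) + c.(0 + 0)\{c}) | 0 has moves ··c··> m8, ··d··> m9
  m6 = b.(0 | 0) | (b.0 + 0 | 0) has moves ··b··> m10, ··b··> m9
  m7 = 0 | 0 | ((0 + 0 + d.0)\{a,c,d} + d.(b.0 + 0 | 0)) has moves ··d··> m10
  m8 = (0 + 0)\{c} | 0 has moves deadlocked
  m9 = b.(0 | 0) | 0 has moves ··b··> m11
  m10 = 0 | 0 | (b.0 + 0 | 0) has moves ··b··> m11
  m11 = 0 | 0 | 0 has moves deadlocked
Reachable graph of Q (12 states):
  n0 = (d.b.(0 | 0) + c.(0 + 0)\{c}) | ((0 + 0 + d.0 + d.0)\{a,c,d} + d.(b.0 + 0 | 0)) has moves ··c··> n1, ··d··> n2, ··d··> n3
  n1 = (0 + 0)\{c} | ((0 + 0 + d.0 + d.0)\{a,c,d} + d.(b.0 + 0 | 0)) has moves ··d··> n4
  n2 = (d.b.(0 | 0) + c.(0 + 0)\{c}) | (b.0 + 0 | 0) has moves ··b··> n5, ··c··> n4, ··d··> n6
  n3 = b.(0 | 0) | ((0 + 0 + d.0 + d.0)\{a,c,d} + d.(b.0 + 0 | 0)) has moves ··b··> n7, ··d··> n6
  n4 = (0 + 0)\{c} | (b.0 + 0 | 0) has moves ··b··> n8
  n5 = (d.b.(0 | 0) + c.(0 + 0)\{c}) | 0 has moves ··c··> n8, ··d··> n9
  n6 = b.(0 | 0) | (b.0 + 0 | 0) has moves ··b··> n10, ··b··> n9
  n7 = 0 | 0 | ((0 + 0 + d.0 + d.0)\{a,c,d} + d.(b.0 + 0 | 0)) has moves ··d··> n10
  n8 = (0 + 0)\{c} | 0 has moves deadlocked
  n9 = b.(0 | 0) | 0 has moves ··b··> n11
  n10 = 0 | 0 | (b.0 + 0 | 0) has moves ··b··> n11
  n11 = 0 | 0 | 0 has moves deadlocked
Bisimilarity quotient blocks:
  B0 = {m0, n0}
  B1 = {m2, n2}
  B2 = {m6, n6}
  B3 = {m10, m4, m9, n10, n4, n9}
  B4 = {m11, m8, n11, n8}
  B5 = {m5, n5}
  B6 = {m3, n3}
  B7 = {m1, m7, n1, n7}
m0 ∈ B0, n0 ∈ B0 → same block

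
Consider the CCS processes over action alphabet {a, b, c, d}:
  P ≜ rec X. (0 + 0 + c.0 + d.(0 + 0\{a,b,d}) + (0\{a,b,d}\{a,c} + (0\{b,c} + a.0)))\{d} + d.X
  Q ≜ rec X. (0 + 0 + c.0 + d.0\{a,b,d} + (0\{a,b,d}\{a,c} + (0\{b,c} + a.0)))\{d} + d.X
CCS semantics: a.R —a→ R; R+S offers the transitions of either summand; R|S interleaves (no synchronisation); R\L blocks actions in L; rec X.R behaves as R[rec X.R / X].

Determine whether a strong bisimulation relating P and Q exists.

bisimilar

Reachable graph of P (2 states):
  u0 = rec X. (0 + 0 + c.0 + d.(0 + 0\{a,b,d}) + (0\{a,b,d}\{a,c} + (0\{b,c} + a.0)))\{d} + d.X | -a-> u1, -c-> u1, -d-> u0
  u1 = 0\{d} | (no moves)
Reachable graph of Q (2 states):
  v0 = rec X. (0 + 0 + c.0 + d.0\{a,b,d} + (0\{a,b,d}\{a,c} + (0\{b,c} + a.0)))\{d} + d.X | -a-> v1, -c-> v1, -d-> v0
  v1 = 0\{d} | (no moves)
Bisimilarity quotient blocks:
  B0 = {u0, v0}
  B1 = {u1, v1}
u0 ∈ B0, v0 ∈ B0 → same block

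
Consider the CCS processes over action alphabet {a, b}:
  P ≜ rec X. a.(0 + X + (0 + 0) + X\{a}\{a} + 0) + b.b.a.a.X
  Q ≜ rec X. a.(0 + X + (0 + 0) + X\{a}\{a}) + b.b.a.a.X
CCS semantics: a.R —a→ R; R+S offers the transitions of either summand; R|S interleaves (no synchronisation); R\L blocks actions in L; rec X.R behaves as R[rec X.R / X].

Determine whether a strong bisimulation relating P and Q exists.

YES

P's transition system — 7 states:
  m0 = rec X. a.(0 + X + (0 + 0) + X\{a}\{a} + 0) + b.b.a.a.X ⊢ ··a··> m1, ··b··> m2
  m1 = 0 + (rec X. a.(0 + X + (0 + 0) + X\{a}\{a} + 0) + b.b.a.a.X) + (0 + 0) + (rec X. a.(0 + X + (0 + 0) + X\{a}\{a} + 0) + b.b.a.a.X)\{a}\{a} + 0 ⊢ ··a··> m1, ··b··> m2, ··b··> m3
  m2 = b.a.a.(rec X. a.(0 + X + (0 + 0) + X\{a}\{a} + 0) + b.b.a.a.X) ⊢ ··b··> m4
  m3 = (b.a.a.(rec X. a.(0 + X + (0 + 0) + X\{a}\{a} + 0) + b.b.a.a.X))\{a}\{a} ⊢ ··b··> m5
  m4 = a.a.(rec X. a.(0 + X + (0 + 0) + X\{a}\{a} + 0) + b.b.a.a.X) ⊢ ··a··> m6
  m5 = (a.a.(rec X. a.(0 + X + (0 + 0) + X\{a}\{a} + 0) + b.b.a.a.X))\{a}\{a} ⊢ ∅
  m6 = a.(rec X. a.(0 + X + (0 + 0) + X\{a}\{a} + 0) + b.b.a.a.X) ⊢ ··a··> m0
Q's transition system — 7 states:
  n0 = rec X. a.(0 + X + (0 + 0) + X\{a}\{a}) + b.b.a.a.X ⊢ ··a··> n1, ··b··> n2
  n1 = 0 + (rec X. a.(0 + X + (0 + 0) + X\{a}\{a}) + b.b.a.a.X) + (0 + 0) + (rec X. a.(0 + X + (0 + 0) + X\{a}\{a}) + b.b.a.a.X)\{a}\{a} ⊢ ··a··> n1, ··b··> n2, ··b··> n3
  n2 = b.a.a.(rec X. a.(0 + X + (0 + 0) + X\{a}\{a}) + b.b.a.a.X) ⊢ ··b··> n4
  n3 = (b.a.a.(rec X. a.(0 + X + (0 + 0) + X\{a}\{a}) + b.b.a.a.X))\{a}\{a} ⊢ ··b··> n5
  n4 = a.a.(rec X. a.(0 + X + (0 + 0) + X\{a}\{a}) + b.b.a.a.X) ⊢ ··a··> n6
  n5 = (a.a.(rec X. a.(0 + X + (0 + 0) + X\{a}\{a}) + b.b.a.a.X))\{a}\{a} ⊢ ∅
  n6 = a.(rec X. a.(0 + X + (0 + 0) + X\{a}\{a}) + b.b.a.a.X) ⊢ ··a··> n0
Bisimilarity quotient blocks:
  B0 = {m0, n0}
  B1 = {m2, n2}
  B2 = {m4, n4}
  B3 = {m6, n6}
  B4 = {m1, n1}
  B5 = {m3, n3}
  B6 = {m5, n5}
m0 ∈ B0, n0 ∈ B0 → same block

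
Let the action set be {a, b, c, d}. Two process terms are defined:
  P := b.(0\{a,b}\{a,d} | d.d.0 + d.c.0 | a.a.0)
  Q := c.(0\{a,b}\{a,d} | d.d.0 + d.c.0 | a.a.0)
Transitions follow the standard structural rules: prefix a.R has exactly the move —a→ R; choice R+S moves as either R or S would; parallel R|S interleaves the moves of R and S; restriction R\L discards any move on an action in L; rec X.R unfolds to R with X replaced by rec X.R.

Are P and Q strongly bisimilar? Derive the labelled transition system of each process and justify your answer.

P ≁ Q

Reachable graph of P (12 states):
  s0 = b.(0\{a,b}\{a,d} | d.d.0 + d.c.0 | a.a.0) :: —b→ s1
  s1 = 0\{a,b}\{a,d} | d.d.0 + d.c.0 | a.a.0 :: —a→ s2, —d→ s3, —d→ s4
  s2 = d.c.0 | a.0 :: —a→ s5, —d→ s6
  s3 = 0\{a,b}\{a,d} | d.0 :: —d→ s7
  s4 = c.0 | a.a.0 :: —a→ s6, —c→ s8
  s5 = d.c.0 | 0 :: —d→ s9
  s6 = c.0 | a.0 :: —a→ s9, —c→ s10
  s7 = 0\{a,b}\{a,d} | 0 :: deadlocked
  s8 = 0 | a.a.0 :: —a→ s10
  s9 = c.0 | 0 :: —c→ s11
  s10 = 0 | a.0 :: —a→ s11
  s11 = 0 | 0 :: deadlocked
Reachable graph of Q (12 states):
  t0 = c.(0\{a,b}\{a,d} | d.d.0 + d.c.0 | a.a.0) :: —c→ t1
  t1 = 0\{a,b}\{a,d} | d.d.0 + d.c.0 | a.a.0 :: —a→ t2, —d→ t3, —d→ t4
  t2 = d.c.0 | a.0 :: —a→ t5, —d→ t6
  t3 = 0\{a,b}\{a,d} | d.0 :: —d→ t7
  t4 = c.0 | a.a.0 :: —a→ t6, —c→ t8
  t5 = d.c.0 | 0 :: —d→ t9
  t6 = c.0 | a.0 :: —a→ t9, —c→ t10
  t7 = 0\{a,b}\{a,d} | 0 :: deadlocked
  t8 = 0 | a.a.0 :: —a→ t10
  t9 = c.0 | 0 :: —c→ t11
  t10 = 0 | a.0 :: —a→ t11
  t11 = 0 | 0 :: deadlocked
Bisimilarity quotient blocks:
  B0 = {s0}
  B1 = {s1, t1}
  B2 = {s4, t4}
  B3 = {s6, t6}
  B4 = {s9, t9}
  B5 = {s11, s7, t11, t7}
  B6 = {s10, t10}
  B7 = {s8, t8}
  B8 = {s3, t3}
  B9 = {s2, t2}
  B10 = {s5, t5}
  B11 = {t0}
s0 ∈ B0, t0 ∈ B11 → different blocks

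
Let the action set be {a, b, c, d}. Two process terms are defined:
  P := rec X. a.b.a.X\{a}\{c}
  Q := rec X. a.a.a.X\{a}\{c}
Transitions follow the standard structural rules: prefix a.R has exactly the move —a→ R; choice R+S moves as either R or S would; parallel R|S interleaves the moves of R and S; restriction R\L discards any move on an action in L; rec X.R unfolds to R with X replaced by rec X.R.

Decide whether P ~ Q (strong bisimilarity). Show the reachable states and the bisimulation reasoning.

NO

LTS(P): 4 reachable states
  u0 = rec X. a.b.a.X\{a}\{c} ⊢ =a=> u1
  u1 = b.a.(rec X. a.b.a.X\{a}\{c})\{a}\{c} ⊢ =b=> u2
  u2 = a.(rec X. a.b.a.X\{a}\{c})\{a}\{c} ⊢ =a=> u3
  u3 = (rec X. a.b.a.X\{a}\{c})\{a}\{c} ⊢ ∅
LTS(Q): 4 reachable states
  v0 = rec X. a.a.a.X\{a}\{c} ⊢ =a=> v1
  v1 = a.a.(rec X. a.a.a.X\{a}\{c})\{a}\{c} ⊢ =a=> v2
  v2 = a.(rec X. a.a.a.X\{a}\{c})\{a}\{c} ⊢ =a=> v3
  v3 = (rec X. a.a.a.X\{a}\{c})\{a}\{c} ⊢ ∅
Partition-refinement fixed point:
  B0 = {u0}
  B1 = {u1}
  B2 = {u2, v2}
  B3 = {u3, v3}
  B4 = {v0}
  B5 = {v1}
u0 ∈ B0, v0 ∈ B4 → different blocks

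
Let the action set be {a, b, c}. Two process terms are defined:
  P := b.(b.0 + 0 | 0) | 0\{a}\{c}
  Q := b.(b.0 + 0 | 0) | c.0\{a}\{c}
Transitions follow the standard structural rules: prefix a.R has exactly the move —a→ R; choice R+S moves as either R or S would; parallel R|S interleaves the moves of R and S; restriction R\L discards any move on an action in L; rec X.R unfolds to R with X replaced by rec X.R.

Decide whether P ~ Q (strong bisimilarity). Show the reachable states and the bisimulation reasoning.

LTS(P): 3 reachable states
  s0 = b.(b.0 + 0 | 0) | 0\{a}\{c} | —b→ s1
  s1 = (b.0 + 0 | 0) | 0\{a}\{c} | —b→ s2
  s2 = 0 | 0\{a}\{c} | stopped
LTS(Q): 6 reachable states
  t0 = b.(b.0 + 0 | 0) | c.0\{a}\{c} | —b→ t1, —c→ t2
  t1 = (b.0 + 0 | 0) | c.0\{a}\{c} | —b→ t3, —c→ t4
  t2 = b.(b.0 + 0 | 0) | 0\{a}\{c} | —b→ t4
  t3 = 0 | c.0\{a}\{c} | —c→ t5
  t4 = (b.0 + 0 | 0) | 0\{a}\{c} | —b→ t5
  t5 = 0 | 0\{a}\{c} | stopped
Bisimilarity quotient blocks:
  B0 = {s0, t2}
  B1 = {s1, t4}
  B2 = {s2, t5}
  B3 = {t0}
  B4 = {t1}
  B5 = {t3}
s0 ∈ B0, t0 ∈ B3 → different blocks

not bisimilar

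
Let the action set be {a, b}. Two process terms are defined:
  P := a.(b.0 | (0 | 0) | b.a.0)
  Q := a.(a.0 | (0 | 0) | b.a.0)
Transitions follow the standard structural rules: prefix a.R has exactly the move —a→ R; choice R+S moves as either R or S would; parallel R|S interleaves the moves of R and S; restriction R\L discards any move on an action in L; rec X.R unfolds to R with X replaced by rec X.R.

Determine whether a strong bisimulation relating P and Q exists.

LTS(P): 7 reachable states
  s0 = a.(b.0 | (0 | 0) | b.a.0) has moves --a--▸ s1
  s1 = b.0 | (0 | 0) | b.a.0 has moves --b--▸ s2, --b--▸ s3
  s2 = 0 | (0 | 0) | b.a.0 has moves --b--▸ s4
  s3 = b.0 | (0 | 0) | a.0 has moves --a--▸ s5, --b--▸ s4
  s4 = 0 | (0 | 0) | a.0 has moves --a--▸ s6
  s5 = b.0 | (0 | 0) | 0 has moves --b--▸ s6
  s6 = 0 | (0 | 0) | 0 has moves ∅
LTS(Q): 7 reachable states
  t0 = a.(a.0 | (0 | 0) | b.a.0) has moves --a--▸ t1
  t1 = a.0 | (0 | 0) | b.a.0 has moves --a--▸ t2, --b--▸ t3
  t2 = 0 | (0 | 0) | b.a.0 has moves --b--▸ t4
  t3 = a.0 | (0 | 0) | a.0 has moves --a--▸ t4, --a--▸ t5
  t4 = 0 | (0 | 0) | a.0 has moves --a--▸ t6
  t5 = a.0 | (0 | 0) | 0 has moves --a--▸ t6
  t6 = 0 | (0 | 0) | 0 has moves ∅
Coarsest stable partition (strong bisimilarity classes):
  B0 = {s0}
  B1 = {s1}
  B2 = {s2, t2}
  B3 = {s4, t4, t5}
  B4 = {s6, t6}
  B5 = {s3}
  B6 = {s5}
  B7 = {t0}
  B8 = {t1}
  B9 = {t3}
s0 ∈ B0, t0 ∈ B7 → different blocks

P ≁ Q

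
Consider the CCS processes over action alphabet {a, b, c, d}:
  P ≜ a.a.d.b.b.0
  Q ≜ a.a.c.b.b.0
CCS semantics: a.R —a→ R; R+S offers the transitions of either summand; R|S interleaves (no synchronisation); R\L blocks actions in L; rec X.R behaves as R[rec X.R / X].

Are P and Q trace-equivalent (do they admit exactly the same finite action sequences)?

P's transition system — 6 states:
  m0 = a.a.d.b.b.0 | —a→ m1
  m1 = a.d.b.b.0 | —a→ m2
  m2 = d.b.b.0 | —d→ m3
  m3 = b.b.0 | —b→ m4
  m4 = b.0 | —b→ m5
  m5 = 0 | stopped
Q's transition system — 6 states:
  n0 = a.a.c.b.b.0 | —a→ n1
  n1 = a.c.b.b.0 | —a→ n2
  n2 = c.b.b.0 | —c→ n3
  n3 = b.b.0 | —b→ n4
  n4 = b.0 | —b→ n5
  n5 = 0 | stopped
Executing aad from P (initial set {m0}):
  step 1 (a): {m1}
  step 2 (a): {m2}
  step 3 (d): {m3}
  — P admits the full trace.
Executing aad from Q (initial set {n0}):
  step 1 (a): {n1}
  step 2 (a): {n2}
  step 3 (d): no successor for Q

NO — witness ⟨aad⟩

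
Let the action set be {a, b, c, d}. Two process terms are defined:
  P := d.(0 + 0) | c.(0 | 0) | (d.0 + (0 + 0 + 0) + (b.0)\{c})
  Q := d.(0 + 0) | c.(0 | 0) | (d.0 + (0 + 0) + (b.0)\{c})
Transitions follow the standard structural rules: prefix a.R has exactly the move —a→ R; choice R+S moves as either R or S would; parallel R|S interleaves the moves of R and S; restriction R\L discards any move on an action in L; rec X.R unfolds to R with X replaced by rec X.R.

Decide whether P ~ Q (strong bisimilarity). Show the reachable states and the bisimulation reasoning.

P ~ Q

P's transition system — 12 states:
  s0 = d.(0 + 0) | c.(0 | 0) | (d.0 + (0 + 0 + 0) + (b.0)\{c}) :: -b-> s1, -c-> s2, -d-> s3, -d-> s4
  s1 = d.(0 + 0) | c.(0 | 0) | 0\{c} :: -c-> s5, -d-> s6
  s2 = d.(0 + 0) | (0 | 0) | (d.0 + (0 + 0 + 0) + (b.0)\{c}) :: -b-> s5, -d-> s7, -d-> s8
  s3 = (0 + 0) | c.(0 | 0) | (d.0 + (0 + 0 + 0) + (b.0)\{c}) :: -b-> s6, -c-> s7, -d-> s9
  s4 = d.(0 + 0) | c.(0 | 0) | 0 :: -c-> s8, -d-> s9
  s5 = d.(0 + 0) | (0 | 0) | 0\{c} :: -d-> s10
  s6 = (0 + 0) | c.(0 | 0) | 0\{c} :: -c-> s10
  s7 = (0 + 0) | (0 | 0) | (d.0 + (0 + 0 + 0) + (b.0)\{c}) :: -b-> s10, -d-> s11
  s8 = d.(0 + 0) | (0 | 0) | 0 :: -d-> s11
  s9 = (0 + 0) | c.(0 | 0) | 0 :: -c-> s11
  s10 = (0 + 0) | (0 | 0) | 0\{c} :: (no moves)
  s11 = (0 + 0) | (0 | 0) | 0 :: (no moves)
Q's transition system — 12 states:
  t0 = d.(0 + 0) | c.(0 | 0) | (d.0 + (0 + 0) + (b.0)\{c}) :: -b-> t1, -c-> t2, -d-> t3, -d-> t4
  t1 = d.(0 + 0) | c.(0 | 0) | 0\{c} :: -c-> t5, -d-> t6
  t2 = d.(0 + 0) | (0 | 0) | (d.0 + (0 + 0) + (b.0)\{c}) :: -b-> t5, -d-> t7, -d-> t8
  t3 = (0 + 0) | c.(0 | 0) | (d.0 + (0 + 0) + (b.0)\{c}) :: -b-> t6, -c-> t7, -d-> t9
  t4 = d.(0 + 0) | c.(0 | 0) | 0 :: -c-> t8, -d-> t9
  t5 = d.(0 + 0) | (0 | 0) | 0\{c} :: -d-> t10
  t6 = (0 + 0) | c.(0 | 0) | 0\{c} :: -c-> t10
  t7 = (0 + 0) | (0 | 0) | (d.0 + (0 + 0) + (b.0)\{c}) :: -b-> t10, -d-> t11
  t8 = d.(0 + 0) | (0 | 0) | 0 :: -d-> t11
  t9 = (0 + 0) | c.(0 | 0) | 0 :: -c-> t11
  t10 = (0 + 0) | (0 | 0) | 0\{c} :: (no moves)
  t11 = (0 + 0) | (0 | 0) | 0 :: (no moves)
Coarsest stable partition (strong bisimilarity classes):
  B0 = {s0, t0}
  B1 = {s1, s4, t1, t4}
  B2 = {s6, s9, t6, t9}
  B3 = {s10, s11, t10, t11}
  B4 = {s5, s8, t5, t8}
  B5 = {s3, t3}
  B6 = {s7, t7}
  B7 = {s2, t2}
s0 ∈ B0, t0 ∈ B0 → same block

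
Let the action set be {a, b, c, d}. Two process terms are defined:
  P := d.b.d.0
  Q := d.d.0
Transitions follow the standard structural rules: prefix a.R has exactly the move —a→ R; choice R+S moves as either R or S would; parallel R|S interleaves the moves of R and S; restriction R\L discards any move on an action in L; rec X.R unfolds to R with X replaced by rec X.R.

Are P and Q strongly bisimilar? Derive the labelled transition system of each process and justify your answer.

LTS(P): 4 reachable states
  p0 = d.b.d.0 → -d-> p1
  p1 = b.d.0 → -b-> p2
  p2 = d.0 → -d-> p3
  p3 = 0 → deadlocked
LTS(Q): 3 reachable states
  q0 = d.d.0 → -d-> q1
  q1 = d.0 → -d-> q2
  q2 = 0 → deadlocked
Coarsest stable partition (strong bisimilarity classes):
  B0 = {p0}
  B1 = {p1}
  B2 = {p2, q1}
  B3 = {p3, q2}
  B4 = {q0}
p0 ∈ B0, q0 ∈ B4 → different blocks

not bisimilar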